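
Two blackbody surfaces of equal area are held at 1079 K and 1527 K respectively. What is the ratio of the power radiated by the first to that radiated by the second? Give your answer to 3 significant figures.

P₁/P₂ ≈ 0.249

With equal areas, P₁/P₂ = (T₁/T₂)⁴ = (1079/1527)⁴ = 0.249.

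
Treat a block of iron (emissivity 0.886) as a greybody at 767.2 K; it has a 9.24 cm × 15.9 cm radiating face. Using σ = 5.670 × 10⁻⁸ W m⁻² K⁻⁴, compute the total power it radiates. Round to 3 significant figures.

Area A = 0.0924 × 0.159 = 0.0146916 m².
P = εσAT⁴ = 0.886 × 5.670×10⁻⁸ × 0.0146916 × (767.2)⁴ = 256 W.

P ≈ 256 W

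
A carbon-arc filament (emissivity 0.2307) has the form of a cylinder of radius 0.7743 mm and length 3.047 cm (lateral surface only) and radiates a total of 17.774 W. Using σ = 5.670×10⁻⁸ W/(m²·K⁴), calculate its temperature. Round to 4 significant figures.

Lateral area A = 2πrL = 2π×7.743×10⁻⁴×0.03047 = 1.48239×10⁻⁴ m².
P = εσAT⁴ ⇒ T = (P/(εσA))^(1/4) = (17.774/(0.2307×5.670×10⁻⁸×1.48239×10⁻⁴))^(1/4) = 1740 K.

T ≈ 1740 K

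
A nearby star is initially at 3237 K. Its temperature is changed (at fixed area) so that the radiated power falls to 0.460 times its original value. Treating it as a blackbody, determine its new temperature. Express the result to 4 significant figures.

T₂ ≈ 2666 K

P ∝ T⁴, so T₂/T₁ = (P₂/P₁)^(1/4) = (0.460)^(1/4) = 0.823549.
T₂ = 3237 × 0.823549 = 2666 K.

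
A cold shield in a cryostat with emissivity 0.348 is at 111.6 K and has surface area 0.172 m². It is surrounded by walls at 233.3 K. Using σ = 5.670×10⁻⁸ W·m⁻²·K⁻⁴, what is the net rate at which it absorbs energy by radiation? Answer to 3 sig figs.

Area A = 0.172 m².
Net radiated power P_net = εσA(T⁴ − T₀⁴) = 0.348×5.670×10⁻⁸×0.172×(111.6⁴ − 233.3⁴).
T⁴ − T₀⁴ = 1.55116×10⁸ − 2.96250×10⁹ = -2.80738×10⁹ K⁴, so P_net = -9.53 W — negative, meaning a net gain of 9.53 W.

Net gain ≈ 9.53 W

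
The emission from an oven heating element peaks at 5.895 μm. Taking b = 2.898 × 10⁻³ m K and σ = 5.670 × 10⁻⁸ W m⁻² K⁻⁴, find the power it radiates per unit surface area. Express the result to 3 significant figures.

I ≈ 3.31×10³ W/m²

Wien's law: T = b/λ_max = 2.898×10⁻³/5.895×10⁻⁶ = 491.603 K.
Then I = σT⁴ = 5.670×10⁻⁸×(491.603)⁴ = 3.31×10³ W/m².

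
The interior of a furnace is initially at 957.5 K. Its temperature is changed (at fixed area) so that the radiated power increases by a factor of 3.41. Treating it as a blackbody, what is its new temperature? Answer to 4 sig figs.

P ∝ T⁴, so T₂/T₁ = (P₂/P₁)^(1/4) = (3.41)^(1/4) = 1.35890.
T₂ = 957.5 × 1.35890 = 1301 K.

T₂ ≈ 1301 K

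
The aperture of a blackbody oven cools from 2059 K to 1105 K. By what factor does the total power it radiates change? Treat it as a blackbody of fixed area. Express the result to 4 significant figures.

P ∝ T⁴, so P₂/P₁ = (T₂/T₁)⁴ = (1105/2059)⁴ = (0.536668)⁴ = 0.08295.

P₂/P₁ ≈ 0.08295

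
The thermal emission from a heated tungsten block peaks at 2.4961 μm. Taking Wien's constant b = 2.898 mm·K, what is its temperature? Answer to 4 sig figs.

Wien's law gives T = b/λ_max = (2.898×10⁻³ m·K)/(2.4961×10⁻⁶ m) = 1161 K.

T ≈ 1161 K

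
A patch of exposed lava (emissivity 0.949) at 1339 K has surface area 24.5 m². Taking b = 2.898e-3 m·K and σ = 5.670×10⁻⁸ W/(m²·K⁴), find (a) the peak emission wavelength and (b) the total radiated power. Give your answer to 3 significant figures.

(a) λ_max = b/T = 2.898×10⁻³/1339 = 2.164×10⁻⁶ m = 2.16×10³ nm.
Area A = 24.5 m².
(b) P = εσAT⁴ = 0.949×5.670×10⁻⁸×24.5×(1339)⁴ = 4.24×10⁶ W.

λ_max ≈ 2.16×10³ nm; P ≈ 4.24×10⁶ W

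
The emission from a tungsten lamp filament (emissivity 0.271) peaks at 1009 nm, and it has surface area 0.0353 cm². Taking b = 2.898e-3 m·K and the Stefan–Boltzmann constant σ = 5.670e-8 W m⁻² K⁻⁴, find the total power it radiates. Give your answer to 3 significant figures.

P ≈ 3.69 W

Wien's law: T = b/λ_max = 2.898×10⁻³/1.009×10⁻⁶ = 2872.15 K.
Area A = 0.0353 cm² = 3.53×10⁻⁶ m².
Then P = εσAT⁴ = 0.271×5.670×10⁻⁸×3.53×10⁻⁶×(2872.15)⁴ = 3.69 W.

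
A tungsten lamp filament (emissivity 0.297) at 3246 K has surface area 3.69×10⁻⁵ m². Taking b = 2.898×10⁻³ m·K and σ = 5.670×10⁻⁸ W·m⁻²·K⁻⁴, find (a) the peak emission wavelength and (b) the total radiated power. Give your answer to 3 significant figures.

λ_max ≈ 893 nm; P ≈ 69.0 W

(a) λ_max = b/T = 2.898×10⁻³/3246 = 8.928×10⁻⁷ m = 893 nm.
Area A = 3.69×10⁻⁵ m².
(b) P = εσAT⁴ = 0.297×5.670×10⁻⁸×3.69×10⁻⁵×(3246)⁴ = 69.0 W.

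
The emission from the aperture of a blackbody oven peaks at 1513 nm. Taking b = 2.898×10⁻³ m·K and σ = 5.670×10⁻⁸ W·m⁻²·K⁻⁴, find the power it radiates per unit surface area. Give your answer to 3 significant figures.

Wien's law: T = b/λ_max = 2.898×10⁻³/1.513×10⁻⁶ = 1915.40 K.
Then I = σT⁴ = 5.670×10⁻⁸×(1915.40)⁴ = 7.63×10⁵ W/m².

I ≈ 7.63×10⁵ W/m²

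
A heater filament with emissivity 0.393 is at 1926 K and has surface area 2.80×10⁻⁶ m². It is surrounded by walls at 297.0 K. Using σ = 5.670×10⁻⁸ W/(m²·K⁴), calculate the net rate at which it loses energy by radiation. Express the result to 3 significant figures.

Area A = 2.80×10⁻⁶ m².
Net radiated power P_net = εσA(T⁴ − T₀⁴) = 0.393×5.670×10⁻⁸×2.80×10⁻⁶×(1926⁴ − 297.0⁴).
T⁴ − T₀⁴ = 1.37602×10¹³ − 7.78083×10⁹ = 1.37524×10¹³ K⁴, so P_net = 0.858 W.

Net loss ≈ 0.858 W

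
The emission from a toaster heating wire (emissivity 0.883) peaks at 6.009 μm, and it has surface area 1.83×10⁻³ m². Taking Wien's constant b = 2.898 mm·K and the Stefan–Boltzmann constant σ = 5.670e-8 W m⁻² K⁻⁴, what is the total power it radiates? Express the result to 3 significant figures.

P ≈ 4.96 W

Wien's law: T = b/λ_max = 2.898×10⁻³/6.009×10⁻⁶ = 482.277 K.
Area A = 1.83×10⁻³ m².
Then P = εσAT⁴ = 0.883×5.670×10⁻⁸×1.83×10⁻³×(482.277)⁴ = 4.96 W.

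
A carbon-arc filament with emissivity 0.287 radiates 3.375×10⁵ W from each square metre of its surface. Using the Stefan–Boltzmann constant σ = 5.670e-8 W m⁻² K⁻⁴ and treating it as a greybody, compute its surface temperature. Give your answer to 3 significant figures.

I = εσT⁴, so T = (I/εσ)^(1/4) = (3.375×10⁵/(0.287×5.670×10⁻⁸))^(1/4) = 2.13×10³ K.

T ≈ 2.13×10³ K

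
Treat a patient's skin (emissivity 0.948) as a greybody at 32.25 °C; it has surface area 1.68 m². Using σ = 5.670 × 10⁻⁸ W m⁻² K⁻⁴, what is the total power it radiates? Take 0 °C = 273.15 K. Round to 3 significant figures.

P ≈ 786 W

T = 32.25 °C + 273.15 = 305.40 K.
Area A = 1.68 m².
P = εσAT⁴ = 0.948 × 5.670×10⁻⁸ × 1.68 × (305.40)⁴ = 786 W.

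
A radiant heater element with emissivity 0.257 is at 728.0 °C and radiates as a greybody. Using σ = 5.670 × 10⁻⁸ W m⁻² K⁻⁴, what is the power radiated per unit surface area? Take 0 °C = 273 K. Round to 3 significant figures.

T = 728.0 °C + 273 = 1001.0 K.
Stefan–Boltzmann: I = εσT⁴ = 0.257 × 5.670×10⁻⁸ × (1001.0)⁴ = 1.46×10⁴ W/m².

I ≈ 1.46×10⁴ W/m²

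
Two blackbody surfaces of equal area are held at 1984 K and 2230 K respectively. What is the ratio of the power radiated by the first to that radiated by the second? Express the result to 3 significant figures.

P₁/P₂ ≈ 0.627

With equal areas, P₁/P₂ = (T₁/T₂)⁴ = (1984/2230)⁴ = 0.627.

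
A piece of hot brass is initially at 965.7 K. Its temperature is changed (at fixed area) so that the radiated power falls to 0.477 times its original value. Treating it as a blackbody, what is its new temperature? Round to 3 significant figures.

T₂ ≈ 803 K

P ∝ T⁴, so T₂/T₁ = (P₂/P₁)^(1/4) = (0.477)^(1/4) = 0.831055.
T₂ = 965.7 × 0.831055 = 803 K.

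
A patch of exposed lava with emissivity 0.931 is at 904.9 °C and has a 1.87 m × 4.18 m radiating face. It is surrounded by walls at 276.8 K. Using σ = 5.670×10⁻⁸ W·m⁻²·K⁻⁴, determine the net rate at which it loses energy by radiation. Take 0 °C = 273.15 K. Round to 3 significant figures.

T = 904.9 °C + 273.15 = 1178.05 K.
Area A = 1.87 × 4.18 = 7.8166 m².
Net radiated power P_net = εσA(T⁴ − T₀⁴) = 0.931×5.670×10⁻⁸×7.8166×(1178.05⁴ − 276.8⁴).
T⁴ − T₀⁴ = 1.92599×10¹² − 5.87035×10⁹ = 1.92012×10¹² K⁴, so P_net = 7.92×10⁵ W.

Net loss ≈ 7.92×10⁵ W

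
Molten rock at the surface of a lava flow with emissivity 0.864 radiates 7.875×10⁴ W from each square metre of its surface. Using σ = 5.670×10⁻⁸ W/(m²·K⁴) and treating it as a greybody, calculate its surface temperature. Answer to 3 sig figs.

T ≈ 1.13×10³ K

I = εσT⁴, so T = (I/εσ)^(1/4) = (7.875×10⁴/(0.864×5.670×10⁻⁸))^(1/4) = 1.13×10³ K.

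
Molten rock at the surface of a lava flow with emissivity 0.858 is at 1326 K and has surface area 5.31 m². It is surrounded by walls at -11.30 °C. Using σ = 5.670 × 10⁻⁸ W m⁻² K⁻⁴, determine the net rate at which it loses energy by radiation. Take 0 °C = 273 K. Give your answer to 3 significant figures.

Surroundings: T = -11.30 °C + 273 = 261.70 K.
Area A = 5.31 m².
Net radiated power P_net = εσA(T⁴ − T₀⁴) = 0.858×5.670×10⁻⁸×5.31×(1326⁴ − 261.70⁴).
T⁴ − T₀⁴ = 3.09153×10¹² − 4.69045×10⁹ = 3.08684×10¹² K⁴, so P_net = 7.97×10⁵ W.

Net loss ≈ 7.97×10⁵ W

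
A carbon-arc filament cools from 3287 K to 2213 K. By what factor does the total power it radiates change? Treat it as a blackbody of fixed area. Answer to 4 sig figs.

P ∝ T⁴, so P₂/P₁ = (T₂/T₁)⁴ = (2213/3287)⁴ = (0.673258)⁴ = 0.2055.

P₂/P₁ ≈ 0.2055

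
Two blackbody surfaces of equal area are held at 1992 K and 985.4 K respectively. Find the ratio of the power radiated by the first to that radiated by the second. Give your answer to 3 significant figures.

With equal areas, P₁/P₂ = (T₁/T₂)⁴ = (1992/985.4)⁴ = 16.7.

P₁/P₂ ≈ 16.7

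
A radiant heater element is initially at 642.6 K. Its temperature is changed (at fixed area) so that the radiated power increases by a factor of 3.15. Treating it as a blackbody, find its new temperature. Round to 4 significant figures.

P ∝ T⁴, so T₂/T₁ = (P₂/P₁)^(1/4) = (3.15)^(1/4) = 1.33223.
T₂ = 642.6 × 1.33223 = 856.1 K.

T₂ ≈ 856.1 K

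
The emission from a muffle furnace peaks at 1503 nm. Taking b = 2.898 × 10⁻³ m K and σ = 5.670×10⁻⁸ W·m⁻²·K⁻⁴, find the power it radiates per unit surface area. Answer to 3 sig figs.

Wien's law: T = b/λ_max = 2.898×10⁻³/1.503×10⁻⁶ = 1928.14 K.
Then I = σT⁴ = 5.670×10⁻⁸×(1928.14)⁴ = 7.84×10⁵ W/m².

I ≈ 7.84×10⁵ W/m²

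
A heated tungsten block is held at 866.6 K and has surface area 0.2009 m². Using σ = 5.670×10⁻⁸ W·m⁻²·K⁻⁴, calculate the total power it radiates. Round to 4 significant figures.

Area A = 0.2009 m².
P = σAT⁴ = 5.670×10⁻⁸ × 0.2009 × (866.6)⁴ = 6424 W.

P ≈ 6424 W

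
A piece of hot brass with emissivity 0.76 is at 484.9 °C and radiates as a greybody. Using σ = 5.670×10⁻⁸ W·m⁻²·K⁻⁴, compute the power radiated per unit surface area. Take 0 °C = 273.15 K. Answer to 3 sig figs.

T = 484.9 °C + 273.15 = 758.05 K.
Stefan–Boltzmann: I = εσT⁴ = 0.76 × 5.670×10⁻⁸ × (758.05)⁴ = 1.42×10⁴ W/m².

I ≈ 1.42×10⁴ W/m²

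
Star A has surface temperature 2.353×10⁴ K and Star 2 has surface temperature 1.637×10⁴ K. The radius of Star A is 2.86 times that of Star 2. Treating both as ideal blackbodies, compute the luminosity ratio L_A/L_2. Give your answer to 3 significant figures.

L ∝ R²T⁴, so L_A/L_2 = (R_A/R_2)²(T_A/T_2)⁴ = (2.86)² × (2.353×10⁴/1.637×10⁴)⁴ = 8.1796 × 4.26867 = 34.9.

L_A/L_2 ≈ 34.9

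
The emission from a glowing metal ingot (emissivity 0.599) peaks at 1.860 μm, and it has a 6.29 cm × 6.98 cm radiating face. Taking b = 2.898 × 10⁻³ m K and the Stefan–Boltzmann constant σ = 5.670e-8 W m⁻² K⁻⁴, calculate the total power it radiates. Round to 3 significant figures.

P ≈ 879 W

Wien's law: T = b/λ_max = 2.898×10⁻³/1.860×10⁻⁶ = 1558.06 K.
Area A = 0.0629 × 0.0698 = 4.39042×10⁻³ m².
Then P = εσAT⁴ = 0.599×5.670×10⁻⁸×4.39042×10⁻³×(1558.06)⁴ = 879 W.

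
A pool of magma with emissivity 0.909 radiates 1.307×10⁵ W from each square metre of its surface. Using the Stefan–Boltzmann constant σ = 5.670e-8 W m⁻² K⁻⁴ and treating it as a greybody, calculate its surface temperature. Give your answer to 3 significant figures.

I = εσT⁴, so T = (I/εσ)^(1/4) = (1.307×10⁵/(0.909×5.670×10⁻⁸))^(1/4) = 1.26×10³ K.

T ≈ 1.26×10³ K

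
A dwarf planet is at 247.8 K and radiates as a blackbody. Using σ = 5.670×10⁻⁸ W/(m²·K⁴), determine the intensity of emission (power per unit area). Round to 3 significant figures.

I ≈ 214 W/m²

Stefan–Boltzmann: I = σT⁴ = 5.670×10⁻⁸ × (247.8)⁴ = 214 W/m².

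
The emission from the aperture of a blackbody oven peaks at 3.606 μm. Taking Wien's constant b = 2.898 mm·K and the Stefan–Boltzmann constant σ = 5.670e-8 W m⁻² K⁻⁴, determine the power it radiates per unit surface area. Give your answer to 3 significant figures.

I ≈ 2.37×10⁴ W/m²

Wien's law: T = b/λ_max = 2.898×10⁻³/3.606×10⁻⁶ = 803.661 K.
Then I = σT⁴ = 5.670×10⁻⁸×(803.661)⁴ = 2.37×10⁴ W/m².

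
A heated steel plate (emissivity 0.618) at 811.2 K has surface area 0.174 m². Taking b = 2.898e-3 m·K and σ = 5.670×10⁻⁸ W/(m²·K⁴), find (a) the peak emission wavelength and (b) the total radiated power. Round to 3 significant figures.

λ_max ≈ 3.57 μm; P ≈ 2.64×10³ W

(a) λ_max = b/T = 2.898×10⁻³/811.2 = 3.572×10⁻⁶ m = 3.57 μm.
Area A = 0.174 m².
(b) P = εσAT⁴ = 0.618×5.670×10⁻⁸×0.174×(811.2)⁴ = 2.64×10³ W.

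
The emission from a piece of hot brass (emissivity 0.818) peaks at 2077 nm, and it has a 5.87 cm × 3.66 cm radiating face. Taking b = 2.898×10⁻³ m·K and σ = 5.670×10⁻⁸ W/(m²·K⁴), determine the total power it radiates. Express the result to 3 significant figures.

Wien's law: T = b/λ_max = 2.898×10⁻³/2.077×10⁻⁶ = 1395.28 K.
Area A = 0.0587 × 0.0366 = 2.14842×10⁻³ m².
Then P = εσAT⁴ = 0.818×5.670×10⁻⁸×2.14842×10⁻³×(1395.28)⁴ = 378 W.

P ≈ 378 W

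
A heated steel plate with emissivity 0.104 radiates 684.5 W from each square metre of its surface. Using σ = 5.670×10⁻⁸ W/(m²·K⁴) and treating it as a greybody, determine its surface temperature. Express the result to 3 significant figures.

I = εσT⁴, so T = (I/εσ)^(1/4) = (684.5/(0.104×5.670×10⁻⁸))^(1/4) = 584 K.

T ≈ 584 K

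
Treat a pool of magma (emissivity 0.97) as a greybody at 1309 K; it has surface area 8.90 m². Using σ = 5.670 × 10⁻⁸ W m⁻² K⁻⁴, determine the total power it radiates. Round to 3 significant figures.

Area A = 8.90 m².
P = εσAT⁴ = 0.97 × 5.670×10⁻⁸ × 8.90 × (1309)⁴ = 1.44×10⁶ W.

P ≈ 1.44×10⁶ W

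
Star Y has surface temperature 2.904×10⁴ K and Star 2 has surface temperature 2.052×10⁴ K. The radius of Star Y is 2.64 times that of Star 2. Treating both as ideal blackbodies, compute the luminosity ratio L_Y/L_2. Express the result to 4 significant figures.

L_Y/L_2 ≈ 27.96

L ∝ R²T⁴, so L_Y/L_2 = (R_Y/R_2)²(T_Y/T_2)⁴ = (2.64)² × (2.904×10⁴/2.052×10⁴)⁴ = 6.9696 × 4.01122 = 27.96.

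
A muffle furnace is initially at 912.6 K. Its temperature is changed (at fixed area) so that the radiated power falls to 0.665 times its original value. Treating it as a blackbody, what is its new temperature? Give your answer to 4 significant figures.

P ∝ T⁴, so T₂/T₁ = (P₂/P₁)^(1/4) = (0.665)^(1/4) = 0.903037.
T₂ = 912.6 × 0.903037 = 824.1 K.

T₂ ≈ 824.1 K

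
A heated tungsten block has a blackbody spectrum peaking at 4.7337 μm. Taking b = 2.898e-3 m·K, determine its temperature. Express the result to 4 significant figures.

Wien's law gives T = b/λ_max = (2.898×10⁻³ m·K)/(4.7337×10⁻⁶ m) = 612.2 K.

T ≈ 612.2 K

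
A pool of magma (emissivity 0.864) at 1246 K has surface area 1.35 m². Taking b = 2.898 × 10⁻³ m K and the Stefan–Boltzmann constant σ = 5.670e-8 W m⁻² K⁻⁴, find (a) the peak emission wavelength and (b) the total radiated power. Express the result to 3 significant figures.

λ_max ≈ 2.33 μm; P ≈ 1.59×10⁵ W

(a) λ_max = b/T = 2.898×10⁻³/1246 = 2.326×10⁻⁶ m = 2.33 μm.
Area A = 1.35 m².
(b) P = εσAT⁴ = 0.864×5.670×10⁻⁸×1.35×(1246)⁴ = 1.59×10⁵ W.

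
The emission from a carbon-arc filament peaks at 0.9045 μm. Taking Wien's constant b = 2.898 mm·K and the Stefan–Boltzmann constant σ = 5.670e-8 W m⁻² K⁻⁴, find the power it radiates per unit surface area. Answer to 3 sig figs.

I ≈ 5.98×10⁶ W/m²

Wien's law: T = b/λ_max = 2.898×10⁻³/9.045×10⁻⁷ = 3203.98 K.
Then I = σT⁴ = 5.670×10⁻⁸×(3203.98)⁴ = 5.98×10⁶ W/m².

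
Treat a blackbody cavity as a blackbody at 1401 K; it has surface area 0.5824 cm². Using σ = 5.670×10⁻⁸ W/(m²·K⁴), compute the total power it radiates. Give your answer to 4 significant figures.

P ≈ 12.72 W

Area A = 0.5824 cm² = 5.824×10⁻⁵ m².
P = σAT⁴ = 5.670×10⁻⁸ × 5.824×10⁻⁵ × (1401)⁴ = 12.72 W.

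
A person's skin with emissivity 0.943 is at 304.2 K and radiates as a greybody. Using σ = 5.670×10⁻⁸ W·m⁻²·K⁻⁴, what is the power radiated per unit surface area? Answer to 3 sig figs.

I ≈ 458 W/m²

Stefan–Boltzmann: I = εσT⁴ = 0.943 × 5.670×10⁻⁸ × (304.2)⁴ = 458 W/m².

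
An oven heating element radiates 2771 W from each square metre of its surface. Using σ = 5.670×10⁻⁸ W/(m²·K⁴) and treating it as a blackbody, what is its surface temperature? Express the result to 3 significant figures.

T ≈ 470 K

I = σT⁴, so T = (I/σ)^(1/4) = (2771/(5.670×10⁻⁸))^(1/4) = 470 K.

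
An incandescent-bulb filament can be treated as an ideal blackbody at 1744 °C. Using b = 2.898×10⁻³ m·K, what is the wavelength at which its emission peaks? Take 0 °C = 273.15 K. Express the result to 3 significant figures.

λ_max ≈ 1.44×10³ nm

T = 1744 °C + 273.15 = 2017.15 K.
Wien's displacement law: λ_max = b/T = (2.898×10⁻³ m·K)/(2017.15 K) = 1.437×10⁻⁶ m.
That is 1.44×10³ nm, in the infrared range.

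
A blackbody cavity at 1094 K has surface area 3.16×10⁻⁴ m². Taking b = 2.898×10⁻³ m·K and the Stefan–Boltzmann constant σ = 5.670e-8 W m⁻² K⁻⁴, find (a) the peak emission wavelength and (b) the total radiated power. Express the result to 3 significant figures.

λ_max ≈ 2.65 μm; P ≈ 25.7 W

(a) λ_max = b/T = 2.898×10⁻³/1094 = 2.649×10⁻⁶ m = 2.65 μm.
Area A = 3.16×10⁻⁴ m².
(b) P = σAT⁴ = 5.670×10⁻⁸×3.16×10⁻⁴×(1094)⁴ = 25.7 W.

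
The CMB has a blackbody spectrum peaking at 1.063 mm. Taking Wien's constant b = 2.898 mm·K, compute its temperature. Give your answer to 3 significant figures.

T ≈ 2.73 K

Wien's law gives T = b/λ_max = (2.898×10⁻³ m·K)/(1.063×10⁻³ m) = 2.73 K.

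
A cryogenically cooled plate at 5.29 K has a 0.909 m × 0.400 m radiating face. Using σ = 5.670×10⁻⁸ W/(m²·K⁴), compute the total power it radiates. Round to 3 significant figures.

P ≈ 1.61×10⁻⁵ W

Area A = 0.909 × 0.400 = 0.3636 m².
P = σAT⁴ = 5.670×10⁻⁸ × 0.3636 × (5.29)⁴ = 1.61×10⁻⁵ W.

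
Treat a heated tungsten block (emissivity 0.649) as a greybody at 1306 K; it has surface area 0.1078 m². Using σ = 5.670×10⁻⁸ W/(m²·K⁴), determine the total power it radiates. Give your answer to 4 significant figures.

Area A = 0.1078 m².
P = εσAT⁴ = 0.649 × 5.670×10⁻⁸ × 0.1078 × (1306)⁴ = 1.154×10⁴ W.

P ≈ 1.154×10⁴ W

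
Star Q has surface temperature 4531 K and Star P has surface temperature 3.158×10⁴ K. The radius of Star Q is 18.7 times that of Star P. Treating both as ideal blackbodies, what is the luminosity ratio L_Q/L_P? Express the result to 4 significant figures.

L_Q/L_P ≈ 0.1482

L ∝ R²T⁴, so L_Q/L_P = (R_Q/R_P)²(T_Q/T_P)⁴ = (18.7)² × (4531/3.158×10⁴)⁴ = 349.69 × 4.23768×10⁻⁴ = 0.1482.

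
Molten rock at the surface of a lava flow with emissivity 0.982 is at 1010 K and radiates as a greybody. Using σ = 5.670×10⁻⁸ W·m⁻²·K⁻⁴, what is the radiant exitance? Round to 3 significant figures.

I ≈ 5.79×10⁴ W/m²

Stefan–Boltzmann: I = εσT⁴ = 0.982 × 5.670×10⁻⁸ × (1010)⁴ = 5.79×10⁴ W/m².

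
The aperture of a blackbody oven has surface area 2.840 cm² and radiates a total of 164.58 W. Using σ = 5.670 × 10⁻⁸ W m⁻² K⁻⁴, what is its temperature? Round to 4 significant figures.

Area A = 2.840 cm² = 2.840×10⁻⁴ m².
P = σAT⁴ ⇒ T = (P/(σA))^(1/4) = (164.58/(5.670×10⁻⁸×2.840×10⁻⁴))^(1/4) = 1788 K.

T ≈ 1788 K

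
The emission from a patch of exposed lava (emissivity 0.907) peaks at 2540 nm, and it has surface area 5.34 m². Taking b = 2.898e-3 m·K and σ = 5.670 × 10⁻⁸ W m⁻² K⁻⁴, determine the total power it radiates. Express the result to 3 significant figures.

P ≈ 4.65×10⁵ W

Wien's law: T = b/λ_max = 2.898×10⁻³/2.540×10⁻⁶ = 1140.94 K.
Area A = 5.34 m².
Then P = εσAT⁴ = 0.907×5.670×10⁻⁸×5.34×(1140.94)⁴ = 4.65×10⁵ W.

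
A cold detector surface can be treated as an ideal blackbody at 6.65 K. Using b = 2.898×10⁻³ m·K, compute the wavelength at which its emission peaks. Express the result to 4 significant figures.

λ_max ≈ 4.358×10⁻⁴ m

Wien's displacement law: λ_max = b/T = (2.898×10⁻³ m·K)/(6.65 K) = 4.3579×10⁻⁴ m.
That is 4.358×10⁻⁴ m, in the infrared range.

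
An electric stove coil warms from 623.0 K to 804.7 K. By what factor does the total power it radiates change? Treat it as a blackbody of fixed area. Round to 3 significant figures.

P₂/P₁ ≈ 2.78

P ∝ T⁴, so P₂/P₁ = (T₂/T₁)⁴ = (804.7/623.0)⁴ = (1.29165)⁴ = 2.78.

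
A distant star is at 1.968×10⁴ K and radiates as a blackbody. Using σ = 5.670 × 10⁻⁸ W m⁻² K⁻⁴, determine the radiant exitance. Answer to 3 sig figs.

I ≈ 8.51×10⁹ W/m²

Stefan–Boltzmann: I = σT⁴ = 5.670×10⁻⁸ × (1.968×10⁴)⁴ = 8.51×10⁹ W/m².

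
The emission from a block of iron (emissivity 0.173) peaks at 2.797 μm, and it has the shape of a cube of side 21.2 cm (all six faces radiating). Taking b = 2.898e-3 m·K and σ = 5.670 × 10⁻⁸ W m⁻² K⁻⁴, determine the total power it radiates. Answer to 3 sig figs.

Wien's law: T = b/λ_max = 2.898×10⁻³/2.797×10⁻⁶ = 1036.11 K.
Area A = 6s² = 6×(0.212 m)² = 0.269664 m².
Then P = εσAT⁴ = 0.173×5.670×10⁻⁸×0.269664×(1036.11)⁴ = 3.05×10³ W.

P ≈ 3.05×10³ W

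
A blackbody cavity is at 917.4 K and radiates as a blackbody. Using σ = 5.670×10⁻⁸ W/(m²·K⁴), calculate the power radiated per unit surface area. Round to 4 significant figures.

I ≈ 4.016×10⁴ W/m²

Stefan–Boltzmann: I = σT⁴ = 5.670×10⁻⁸ × (917.4)⁴ = 4.016×10⁴ W/m².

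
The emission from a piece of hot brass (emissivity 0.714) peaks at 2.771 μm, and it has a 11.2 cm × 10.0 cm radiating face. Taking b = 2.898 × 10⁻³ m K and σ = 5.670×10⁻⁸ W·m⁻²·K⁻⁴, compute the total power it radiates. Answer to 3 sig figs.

P ≈ 542 W

Wien's law: T = b/λ_max = 2.898×10⁻³/2.771×10⁻⁶ = 1045.83 K.
Area A = 0.112 × 0.100 = 0.0112 m².
Then P = εσAT⁴ = 0.714×5.670×10⁻⁸×0.0112×(1045.83)⁴ = 542 W.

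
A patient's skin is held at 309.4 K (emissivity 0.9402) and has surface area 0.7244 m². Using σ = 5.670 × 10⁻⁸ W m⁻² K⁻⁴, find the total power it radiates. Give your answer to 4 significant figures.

Area A = 0.7244 m².
P = εσAT⁴ = 0.9402 × 5.670×10⁻⁸ × 0.7244 × (309.4)⁴ = 353.9 W.

P ≈ 353.9 W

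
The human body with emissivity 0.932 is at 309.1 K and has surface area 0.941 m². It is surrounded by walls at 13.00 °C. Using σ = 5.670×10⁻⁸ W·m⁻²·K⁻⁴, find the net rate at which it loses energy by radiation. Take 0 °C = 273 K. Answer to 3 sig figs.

Net loss ≈ 121 W

Surroundings: T = 13.00 °C + 273 = 286.00 K.
Area A = 0.941 m².
Net radiated power P_net = εσA(T⁴ − T₀⁴) = 0.932×5.670×10⁻⁸×0.941×(309.1⁴ − 286.00⁴).
T⁴ − T₀⁴ = 9.12843×10⁹ − 6.69059×10⁹ = 2.43784×10⁹ K⁴, so P_net = 121 W.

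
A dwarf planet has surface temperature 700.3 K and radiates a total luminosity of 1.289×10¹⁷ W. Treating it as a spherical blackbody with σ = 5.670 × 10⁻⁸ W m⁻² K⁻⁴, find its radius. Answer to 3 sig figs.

R ≈ 8.67×10⁵ m

L = 4πR²σT⁴ ⇒ R = √(L/(4πσT⁴)).
σT⁴ = 13637.0 W/m², so R = √(1.289×10¹⁷/(4π×13637.0)) = 8.67×10⁵ m.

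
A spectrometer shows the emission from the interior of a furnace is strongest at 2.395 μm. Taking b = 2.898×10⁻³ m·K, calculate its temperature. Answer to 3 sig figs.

Wien's law gives T = b/λ_max = (2.898×10⁻³ m·K)/(2.395×10⁻⁶ m) = 1.21×10³ K.

T ≈ 1.21×10³ K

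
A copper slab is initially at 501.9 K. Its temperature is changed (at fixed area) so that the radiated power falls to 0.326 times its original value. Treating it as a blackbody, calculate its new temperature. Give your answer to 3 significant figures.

P ∝ T⁴, so T₂/T₁ = (P₂/P₁)^(1/4) = (0.326)^(1/4) = 0.755622.
T₂ = 501.9 × 0.755622 = 379 K.

T₂ ≈ 379 K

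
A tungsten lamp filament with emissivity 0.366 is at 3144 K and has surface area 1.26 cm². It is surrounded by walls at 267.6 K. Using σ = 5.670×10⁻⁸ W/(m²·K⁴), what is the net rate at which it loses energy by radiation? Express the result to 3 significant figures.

Area A = 1.26 cm² = 1.26×10⁻⁴ m².
Net radiated power P_net = εσA(T⁴ − T₀⁴) = 0.366×5.670×10⁻⁸×1.26×10⁻⁴×(3144⁴ − 267.6⁴).
T⁴ − T₀⁴ = 9.77080×10¹³ − 5.12796×10⁹ = 9.77029×10¹³ K⁴, so P_net = 255 W.

Net loss ≈ 255 W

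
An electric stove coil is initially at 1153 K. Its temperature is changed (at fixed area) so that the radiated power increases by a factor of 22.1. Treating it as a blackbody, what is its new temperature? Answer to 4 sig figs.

P ∝ T⁴, so T₂/T₁ = (P₂/P₁)^(1/4) = (22.1)^(1/4) = 2.16819.
T₂ = 1153 × 2.16819 = 2500 K.

T₂ ≈ 2500 K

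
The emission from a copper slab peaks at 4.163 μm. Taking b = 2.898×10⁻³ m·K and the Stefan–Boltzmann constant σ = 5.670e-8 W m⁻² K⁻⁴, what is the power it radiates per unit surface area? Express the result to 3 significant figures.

I ≈ 1.33×10⁴ W/m²

Wien's law: T = b/λ_max = 2.898×10⁻³/4.163×10⁻⁶ = 696.133 K.
Then I = σT⁴ = 5.670×10⁻⁸×(696.133)⁴ = 1.33×10⁴ W/m².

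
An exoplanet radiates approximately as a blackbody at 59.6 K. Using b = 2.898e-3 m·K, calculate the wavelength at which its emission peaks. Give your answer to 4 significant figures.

λ_max ≈ 48.62 μm

Wien's displacement law: λ_max = b/T = (2.898×10⁻³ m·K)/(59.6 K) = 4.8624×10⁻⁵ m.
That is 48.62 μm, in the infrared range.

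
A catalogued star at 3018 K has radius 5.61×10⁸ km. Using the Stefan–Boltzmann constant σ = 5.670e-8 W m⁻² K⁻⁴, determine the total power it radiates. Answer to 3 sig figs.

Surface area A = 4πR² = 4π(5.61×10¹¹ m)² = 3.95490×10²⁴ m².
P = σAT⁴ = 5.670×10⁻⁸ × 3.95490×10²⁴ × (3018)⁴ = 1.86×10³¹ W.

P ≈ 1.86×10³¹ W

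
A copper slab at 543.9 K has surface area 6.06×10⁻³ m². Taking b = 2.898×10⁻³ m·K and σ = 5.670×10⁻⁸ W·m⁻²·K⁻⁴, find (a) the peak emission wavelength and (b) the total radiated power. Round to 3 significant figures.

(a) λ_max = b/T = 2.898×10⁻³/543.9 = 5.328×10⁻⁶ m = 5.33 μm.
Area A = 6.06×10⁻³ m².
(b) P = σAT⁴ = 5.670×10⁻⁸×6.06×10⁻³×(543.9)⁴ = 30.1 W.

λ_max ≈ 5.33 μm; P ≈ 30.1 W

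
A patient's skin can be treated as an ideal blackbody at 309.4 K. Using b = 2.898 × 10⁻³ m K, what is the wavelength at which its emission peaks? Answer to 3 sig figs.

λ_max ≈ 9.37 μm

Wien's displacement law: λ_max = b/T = (2.898×10⁻³ m·K)/(309.4 K) = 9.367×10⁻⁶ m.
That is 9.37 μm, in the infrared range.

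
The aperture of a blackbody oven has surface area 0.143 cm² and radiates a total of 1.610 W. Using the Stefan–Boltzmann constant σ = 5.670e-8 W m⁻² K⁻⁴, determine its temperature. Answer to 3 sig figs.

Area A = 0.143 cm² = 1.43×10⁻⁵ m².
P = σAT⁴ ⇒ T = (P/(σA))^(1/4) = (1.610/(5.670×10⁻⁸×1.43×10⁻⁵))^(1/4) = 1.19×10³ K.

T ≈ 1.19×10³ K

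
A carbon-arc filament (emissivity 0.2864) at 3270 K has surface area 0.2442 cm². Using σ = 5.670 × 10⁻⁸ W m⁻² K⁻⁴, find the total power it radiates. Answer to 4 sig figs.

P ≈ 45.34 W

Area A = 0.2442 cm² = 2.442×10⁻⁵ m².
P = εσAT⁴ = 0.2864 × 5.670×10⁻⁸ × 2.442×10⁻⁵ × (3270)⁴ = 45.34 W.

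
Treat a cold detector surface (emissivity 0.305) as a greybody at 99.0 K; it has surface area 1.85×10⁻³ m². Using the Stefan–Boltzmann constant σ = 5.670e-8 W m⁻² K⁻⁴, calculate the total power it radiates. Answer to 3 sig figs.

P ≈ 3.07×10⁻³ W

Area A = 1.85×10⁻³ m².
P = εσAT⁴ = 0.305 × 5.670×10⁻⁸ × 1.85×10⁻³ × (99.0)⁴ = 3.07×10⁻³ W.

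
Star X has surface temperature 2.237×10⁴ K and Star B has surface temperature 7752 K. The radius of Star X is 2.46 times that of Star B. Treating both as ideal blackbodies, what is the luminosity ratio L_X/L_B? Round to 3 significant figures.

L ∝ R²T⁴, so L_X/L_B = (R_X/R_B)²(T_X/T_B)⁴ = (2.46)² × (2.237×10⁴/7752)⁴ = 6.0516 × 69.3440 = 420.

L_X/L_B ≈ 420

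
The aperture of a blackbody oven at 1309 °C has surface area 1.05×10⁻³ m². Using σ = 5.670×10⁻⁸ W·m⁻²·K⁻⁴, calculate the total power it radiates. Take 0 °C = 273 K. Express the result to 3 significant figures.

P ≈ 373 W

T = 1309 °C + 273 = 1582 K.
Area A = 1.05×10⁻³ m².
P = σAT⁴ = 5.670×10⁻⁸ × 1.05×10⁻³ × (1582)⁴ = 373 W.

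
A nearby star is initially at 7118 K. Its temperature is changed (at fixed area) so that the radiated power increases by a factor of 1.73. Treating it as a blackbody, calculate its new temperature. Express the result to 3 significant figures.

P ∝ T⁴, so T₂/T₁ = (P₂/P₁)^(1/4) = (1.73)^(1/4) = 1.14686.
T₂ = 7118 × 1.14686 = 8.16×10³ K.

T₂ ≈ 8.16×10³ K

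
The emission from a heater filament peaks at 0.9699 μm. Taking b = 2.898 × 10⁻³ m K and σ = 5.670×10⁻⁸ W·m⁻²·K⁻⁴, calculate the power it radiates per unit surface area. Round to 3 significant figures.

Wien's law: T = b/λ_max = 2.898×10⁻³/9.699×10⁻⁷ = 2987.94 K.
Then I = σT⁴ = 5.670×10⁻⁸×(2987.94)⁴ = 4.52×10⁶ W/m².

I ≈ 4.52×10⁶ W/m²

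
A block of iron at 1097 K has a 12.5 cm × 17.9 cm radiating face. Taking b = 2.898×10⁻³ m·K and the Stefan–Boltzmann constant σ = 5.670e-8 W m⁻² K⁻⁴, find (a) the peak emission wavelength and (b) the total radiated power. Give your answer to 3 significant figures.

(a) λ_max = b/T = 2.898×10⁻³/1097 = 2.642×10⁻⁶ m = 2.64×10³ nm.
Area A = 0.125 × 0.179 = 0.022375 m².
(b) P = σAT⁴ = 5.670×10⁻⁸×0.022375×(1097)⁴ = 1.84×10³ W.

λ_max ≈ 2.64×10³ nm; P ≈ 1.84×10³ W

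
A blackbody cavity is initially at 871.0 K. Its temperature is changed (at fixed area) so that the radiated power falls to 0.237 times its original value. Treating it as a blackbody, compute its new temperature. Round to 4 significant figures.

T₂ ≈ 607.7 K

P ∝ T⁴, so T₂/T₁ = (P₂/P₁)^(1/4) = (0.237)^(1/4) = 0.697730.
T₂ = 871.0 × 0.697730 = 607.7 K.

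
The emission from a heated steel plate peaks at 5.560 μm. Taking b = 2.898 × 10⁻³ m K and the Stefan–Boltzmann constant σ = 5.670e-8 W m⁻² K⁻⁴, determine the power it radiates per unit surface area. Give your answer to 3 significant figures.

Wien's law: T = b/λ_max = 2.898×10⁻³/5.560×10⁻⁶ = 521.223 K.
Then I = σT⁴ = 5.670×10⁻⁸×(521.223)⁴ = 4.18×10³ W/m².

I ≈ 4.18×10³ W/m²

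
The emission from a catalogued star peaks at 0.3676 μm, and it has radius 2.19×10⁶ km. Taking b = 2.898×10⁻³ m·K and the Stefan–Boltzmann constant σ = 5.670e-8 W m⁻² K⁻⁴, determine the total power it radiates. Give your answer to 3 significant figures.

P ≈ 1.32×10²⁸ W

Wien's law: T = b/λ_max = 2.898×10⁻³/3.676×10⁻⁷ = 7883.57 K.
Surface area A = 4πR² = 4π(2.19×10⁹ m)² = 6.02696×10¹⁹ m².
Then P = σAT⁴ = 5.670×10⁻⁸×6.02696×10¹⁹×(7883.57)⁴ = 1.32×10²⁸ W.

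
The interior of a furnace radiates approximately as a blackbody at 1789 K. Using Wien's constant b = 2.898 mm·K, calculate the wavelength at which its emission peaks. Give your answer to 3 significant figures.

Wien's displacement law: λ_max = b/T = (2.898×10⁻³ m·K)/(1789 K) = 1.620×10⁻⁶ m.
That is 1.62×10³ nm, in the infrared range.

λ_max ≈ 1.62×10³ nm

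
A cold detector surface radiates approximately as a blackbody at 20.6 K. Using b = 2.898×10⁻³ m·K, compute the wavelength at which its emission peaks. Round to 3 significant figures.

λ_max ≈ 141 μm

Wien's displacement law: λ_max = b/T = (2.898×10⁻³ m·K)/(20.6 K) = 1.407×10⁻⁴ m.
That is 141 μm, in the infrared range.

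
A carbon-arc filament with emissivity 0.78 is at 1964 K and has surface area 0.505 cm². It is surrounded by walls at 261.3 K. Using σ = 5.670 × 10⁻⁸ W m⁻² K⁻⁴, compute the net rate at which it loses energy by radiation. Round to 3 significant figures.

Net loss ≈ 33.2 W

Area A = 0.505 cm² = 5.05×10⁻⁵ m².
Net radiated power P_net = εσA(T⁴ − T₀⁴) = 0.78×5.670×10⁻⁸×5.05×10⁻⁵×(1964⁴ − 261.3⁴).
T⁴ − T₀⁴ = 1.48787×10¹³ − 4.66184×10⁹ = 1.48740×10¹³ K⁴, so P_net = 33.2 W.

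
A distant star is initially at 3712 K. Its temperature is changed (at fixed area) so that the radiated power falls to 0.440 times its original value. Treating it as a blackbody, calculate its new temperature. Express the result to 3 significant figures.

T₂ ≈ 3.02×10³ K

P ∝ T⁴, so T₂/T₁ = (P₂/P₁)^(1/4) = (0.440)^(1/4) = 0.814448.
T₂ = 3712 × 0.814448 = 3.02×10³ K.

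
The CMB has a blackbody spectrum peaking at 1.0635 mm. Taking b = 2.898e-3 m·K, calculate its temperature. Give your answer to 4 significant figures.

Wien's law gives T = b/λ_max = (2.898×10⁻³ m·K)/(1.0635×10⁻³ m) = 2.725 K.

T ≈ 2.725 K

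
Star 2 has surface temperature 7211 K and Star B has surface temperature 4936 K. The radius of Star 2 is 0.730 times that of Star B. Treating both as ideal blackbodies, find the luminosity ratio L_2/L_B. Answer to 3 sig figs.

L ∝ R²T⁴, so L_2/L_B = (R_2/R_B)²(T_2/T_B)⁴ = (0.730)² × (7211/4936)⁴ = 0.5329 × 4.55493 = 2.43.

L_2/L_B ≈ 2.43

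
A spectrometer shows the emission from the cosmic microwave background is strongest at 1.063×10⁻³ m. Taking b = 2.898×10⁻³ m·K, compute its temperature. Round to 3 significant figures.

Wien's law gives T = b/λ_max = (2.898×10⁻³ m·K)/(1.063×10⁻³ m) = 2.73 K.

T ≈ 2.73 K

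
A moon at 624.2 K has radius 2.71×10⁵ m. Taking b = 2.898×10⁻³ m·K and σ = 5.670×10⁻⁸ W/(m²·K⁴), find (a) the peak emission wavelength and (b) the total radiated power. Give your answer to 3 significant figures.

λ_max ≈ 4.64 μm; P ≈ 7.94×10¹⁵ W

(a) λ_max = b/T = 2.898×10⁻³/624.2 = 4.643×10⁻⁶ m = 4.64 μm.
Surface area A = 4πR² = 4π(2.71×10⁵ m)² = 9.22887×10¹¹ m².
(b) P = σAT⁴ = 5.670×10⁻⁸×9.22887×10¹¹×(624.2)⁴ = 7.94×10¹⁵ W.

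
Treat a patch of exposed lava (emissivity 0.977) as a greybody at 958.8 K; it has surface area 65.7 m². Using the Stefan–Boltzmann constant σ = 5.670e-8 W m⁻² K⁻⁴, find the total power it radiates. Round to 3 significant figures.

P ≈ 3.08×10⁶ W

Area A = 65.7 m².
P = εσAT⁴ = 0.977 × 5.670×10⁻⁸ × 65.7 × (958.8)⁴ = 3.08×10⁶ W.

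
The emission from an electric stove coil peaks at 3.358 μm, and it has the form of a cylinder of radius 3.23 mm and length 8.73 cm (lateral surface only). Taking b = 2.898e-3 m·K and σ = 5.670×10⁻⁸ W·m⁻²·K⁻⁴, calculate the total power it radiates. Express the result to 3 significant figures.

Wien's law: T = b/λ_max = 2.898×10⁻³/3.358×10⁻⁶ = 863.014 K.
Lateral area A = 2πrL = 2π×3.23×10⁻³×0.0873 = 1.77173×10⁻³ m².
Then P = σAT⁴ = 5.670×10⁻⁸×1.77173×10⁻³×(863.014)⁴ = 55.7 W.

P ≈ 55.7 W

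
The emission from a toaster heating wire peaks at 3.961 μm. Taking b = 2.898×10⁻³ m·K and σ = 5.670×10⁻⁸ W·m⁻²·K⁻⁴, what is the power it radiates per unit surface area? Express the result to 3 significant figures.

Wien's law: T = b/λ_max = 2.898×10⁻³/3.961×10⁻⁶ = 731.633 K.
Then I = σT⁴ = 5.670×10⁻⁸×(731.633)⁴ = 1.62×10⁴ W/m².

I ≈ 1.62×10⁴ W/m²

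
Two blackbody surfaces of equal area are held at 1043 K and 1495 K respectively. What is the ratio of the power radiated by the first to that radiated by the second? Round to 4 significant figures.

With equal areas, P₁/P₂ = (T₁/T₂)⁴ = (1043/1495)⁴ = 0.2369.

P₁/P₂ ≈ 0.2369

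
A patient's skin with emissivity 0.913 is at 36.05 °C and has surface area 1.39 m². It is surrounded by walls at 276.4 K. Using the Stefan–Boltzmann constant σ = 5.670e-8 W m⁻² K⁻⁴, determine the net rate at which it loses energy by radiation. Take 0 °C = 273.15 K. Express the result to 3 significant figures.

T = 36.05 °C + 273.15 = 309.20 K.
Area A = 1.39 m².
Net radiated power P_net = εσA(T⁴ − T₀⁴) = 0.913×5.670×10⁻⁸×1.39×(309.20⁴ − 276.4⁴).
T⁴ − T₀⁴ = 9.14025×10⁹ − 5.83650×10⁹ = 3.30375×10⁹ K⁴, so P_net = 238 W.

Net loss ≈ 238 W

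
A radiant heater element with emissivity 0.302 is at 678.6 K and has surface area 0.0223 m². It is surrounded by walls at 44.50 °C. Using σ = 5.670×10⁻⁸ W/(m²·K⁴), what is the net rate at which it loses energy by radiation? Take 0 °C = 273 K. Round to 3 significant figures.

Surroundings: T = 44.50 °C + 273 = 317.50 K.
Area A = 0.0223 m².
Net radiated power P_net = εσA(T⁴ − T₀⁴) = 0.302×5.670×10⁻⁸×0.0223×(678.6⁴ − 317.50⁴).
T⁴ − T₀⁴ = 2.12058×10¹¹ − 1.01619×10¹⁰ = 2.01896×10¹¹ K⁴, so P_net = 77.1 W.

Net loss ≈ 77.1 W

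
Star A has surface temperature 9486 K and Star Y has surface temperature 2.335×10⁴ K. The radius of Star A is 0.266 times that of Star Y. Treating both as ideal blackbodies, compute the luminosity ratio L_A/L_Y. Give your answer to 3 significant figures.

L_A/L_Y ≈ 1.93×10⁻³

L ∝ R²T⁴, so L_A/L_Y = (R_A/R_Y)²(T_A/T_Y)⁴ = (0.266)² × (9486/2.335×10⁴)⁴ = 0.070756 × 0.0272386 = 1.93×10⁻³.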